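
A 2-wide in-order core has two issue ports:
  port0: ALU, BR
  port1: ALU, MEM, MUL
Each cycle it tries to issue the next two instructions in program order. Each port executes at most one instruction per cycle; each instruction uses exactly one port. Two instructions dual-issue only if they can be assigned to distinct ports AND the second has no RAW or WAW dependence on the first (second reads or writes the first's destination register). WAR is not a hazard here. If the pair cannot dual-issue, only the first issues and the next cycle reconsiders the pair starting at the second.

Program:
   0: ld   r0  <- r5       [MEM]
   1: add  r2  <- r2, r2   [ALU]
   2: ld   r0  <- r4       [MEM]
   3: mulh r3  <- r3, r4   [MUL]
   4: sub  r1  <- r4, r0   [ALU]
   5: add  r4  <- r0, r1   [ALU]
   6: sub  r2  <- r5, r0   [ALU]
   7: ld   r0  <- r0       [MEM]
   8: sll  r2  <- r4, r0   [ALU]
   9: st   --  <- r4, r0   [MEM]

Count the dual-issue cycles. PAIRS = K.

[0] i0/i1  ld.MEM;add.ALU  -- dual
[1] i2  ld.MEM  -- no-port MEM/MUL
[2] i3/i4  mulh.MUL;sub.ALU  -- dual
[3] i5/i6  add.ALU;sub.ALU  -- dual
[4] i7  ld.MEM  -- RAW r0
[5] i8/i9  sll.ALU;st.MEM  -- dual

PAIRS = 4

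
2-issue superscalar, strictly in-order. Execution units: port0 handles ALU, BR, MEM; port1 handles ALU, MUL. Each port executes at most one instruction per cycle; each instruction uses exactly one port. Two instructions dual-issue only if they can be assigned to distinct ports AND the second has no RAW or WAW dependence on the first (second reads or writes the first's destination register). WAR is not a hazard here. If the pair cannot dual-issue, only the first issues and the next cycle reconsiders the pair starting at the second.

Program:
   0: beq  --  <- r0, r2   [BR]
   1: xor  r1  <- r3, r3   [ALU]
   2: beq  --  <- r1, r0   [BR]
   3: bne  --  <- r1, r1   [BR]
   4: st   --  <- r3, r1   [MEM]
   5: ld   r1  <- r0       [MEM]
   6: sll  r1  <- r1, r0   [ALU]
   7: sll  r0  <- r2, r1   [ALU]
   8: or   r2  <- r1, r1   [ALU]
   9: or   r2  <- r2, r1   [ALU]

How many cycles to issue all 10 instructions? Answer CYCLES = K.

c0: i0+i1 beq.BR/xor.ALU  pair
c1: i2 beq.BR  no-port BR/BR
c2: i3 bne.BR  no-port BR/MEM
c3: i4 st.MEM  no-port MEM/MEM
c4: i5 ld.MEM  RAW+WAW r1
c5: i6 sll.ALU  RAW r1
c6: i7+i8 sll.ALU/or.ALU  pair
c7: i9 or.ALU  tail

CYCLES = 8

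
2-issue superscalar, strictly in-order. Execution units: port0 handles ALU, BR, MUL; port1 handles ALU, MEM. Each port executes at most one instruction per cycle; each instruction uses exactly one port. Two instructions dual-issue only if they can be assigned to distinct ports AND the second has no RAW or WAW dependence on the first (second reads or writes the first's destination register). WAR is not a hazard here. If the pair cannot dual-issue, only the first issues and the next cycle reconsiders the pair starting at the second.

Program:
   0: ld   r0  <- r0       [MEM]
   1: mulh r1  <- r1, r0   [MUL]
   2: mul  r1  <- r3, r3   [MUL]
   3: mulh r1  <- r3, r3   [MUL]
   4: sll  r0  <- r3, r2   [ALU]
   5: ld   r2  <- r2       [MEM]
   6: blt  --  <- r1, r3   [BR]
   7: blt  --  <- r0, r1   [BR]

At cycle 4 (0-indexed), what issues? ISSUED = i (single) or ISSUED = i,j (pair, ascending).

ISSUED = 5,6

#0 head=0: ld.MEM i0 RAW r0
#1 head=1: mulh.MUL i1 no-port MUL/MUL
#2 head=2: mul.MUL i2 no-port MUL/MUL
#3 head=3: mulh.MUL;sll.ALU i3&i4 2-wide
#4 head=5: ld.MEM;blt.BR i5&i6 2-wide
#5 head=7: blt.BR i7 tail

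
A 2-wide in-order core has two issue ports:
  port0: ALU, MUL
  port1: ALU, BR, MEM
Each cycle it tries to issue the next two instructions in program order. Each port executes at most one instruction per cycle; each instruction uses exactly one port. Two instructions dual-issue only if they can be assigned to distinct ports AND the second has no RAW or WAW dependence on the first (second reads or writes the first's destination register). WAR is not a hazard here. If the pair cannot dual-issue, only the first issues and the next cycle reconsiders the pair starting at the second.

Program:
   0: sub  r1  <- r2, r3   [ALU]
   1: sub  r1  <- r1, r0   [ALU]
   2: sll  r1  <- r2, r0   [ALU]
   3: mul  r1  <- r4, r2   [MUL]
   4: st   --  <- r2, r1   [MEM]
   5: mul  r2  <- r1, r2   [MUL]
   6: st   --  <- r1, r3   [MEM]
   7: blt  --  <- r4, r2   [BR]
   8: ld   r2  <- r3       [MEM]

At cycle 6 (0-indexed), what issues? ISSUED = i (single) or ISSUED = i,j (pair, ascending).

  cy0 -> i0 (sub.ALU) RAW+WAW r1
  cy1 -> i1 (sub.ALU) WAW r1
  cy2 -> i2 (sll.ALU) WAW r1
  cy3 -> i3 (mul.MUL) RAW r1
  cy4 -> i4+i5 (st.MEM+mul.MUL) dual
  cy5 -> i6 (st.MEM) no-port MEM/BR
  cy6 -> i7 (blt.BR) no-port BR/MEM
  cy7 -> i8 (ld.MEM) tail

ISSUED = 7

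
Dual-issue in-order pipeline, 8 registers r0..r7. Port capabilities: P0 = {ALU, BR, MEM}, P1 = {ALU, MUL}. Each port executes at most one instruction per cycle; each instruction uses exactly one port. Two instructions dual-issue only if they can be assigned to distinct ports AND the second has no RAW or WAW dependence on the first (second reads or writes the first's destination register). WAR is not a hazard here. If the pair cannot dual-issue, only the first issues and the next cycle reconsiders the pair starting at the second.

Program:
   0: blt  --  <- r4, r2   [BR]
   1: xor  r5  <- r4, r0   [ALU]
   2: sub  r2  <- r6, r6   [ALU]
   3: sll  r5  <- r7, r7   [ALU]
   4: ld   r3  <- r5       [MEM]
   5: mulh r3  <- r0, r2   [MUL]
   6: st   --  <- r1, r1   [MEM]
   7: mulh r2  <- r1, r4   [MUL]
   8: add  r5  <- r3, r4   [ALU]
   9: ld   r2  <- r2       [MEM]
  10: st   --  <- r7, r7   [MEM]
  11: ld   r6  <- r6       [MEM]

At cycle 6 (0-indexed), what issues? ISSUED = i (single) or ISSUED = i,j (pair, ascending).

  cy0 -> i0/i1 (blt.BR+xor.ALU) dual
  cy1 -> i2/i3 (sub.ALU+sll.ALU) dual
  cy2 -> i4 (ld.MEM) WAW r3
  cy3 -> i5/i6 (mulh.MUL+st.MEM) dual
  cy4 -> i7/i8 (mulh.MUL+add.ALU) dual
  cy5 -> i9 (ld.MEM) no-port MEM/MEM
  cy6 -> i10 (st.MEM) no-port MEM/MEM
  cy7 -> i11 (ld.MEM) tail

ISSUED = 10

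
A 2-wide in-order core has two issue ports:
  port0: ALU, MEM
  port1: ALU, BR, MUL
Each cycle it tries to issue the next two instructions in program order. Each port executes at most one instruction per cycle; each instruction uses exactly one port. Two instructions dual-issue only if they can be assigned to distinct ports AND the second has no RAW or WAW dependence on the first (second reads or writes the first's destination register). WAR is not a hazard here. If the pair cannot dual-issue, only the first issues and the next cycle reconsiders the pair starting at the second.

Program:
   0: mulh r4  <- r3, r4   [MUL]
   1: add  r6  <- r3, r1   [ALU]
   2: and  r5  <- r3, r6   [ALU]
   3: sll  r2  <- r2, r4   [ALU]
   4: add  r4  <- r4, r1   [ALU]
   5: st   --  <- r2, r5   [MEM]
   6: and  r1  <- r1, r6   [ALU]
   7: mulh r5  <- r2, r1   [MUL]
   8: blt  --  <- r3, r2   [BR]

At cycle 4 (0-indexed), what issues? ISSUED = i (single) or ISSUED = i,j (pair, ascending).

ISSUED = 7

#0 head=0: mulh add i0/i1 dual
#1 head=2: and sll i2/i3 dual
#2 head=4: add st i4/i5 dual
#3 head=6: and i6 RAW r1
#4 head=7: mulh i7 no-port MUL/BR
#5 head=8: blt i8 tail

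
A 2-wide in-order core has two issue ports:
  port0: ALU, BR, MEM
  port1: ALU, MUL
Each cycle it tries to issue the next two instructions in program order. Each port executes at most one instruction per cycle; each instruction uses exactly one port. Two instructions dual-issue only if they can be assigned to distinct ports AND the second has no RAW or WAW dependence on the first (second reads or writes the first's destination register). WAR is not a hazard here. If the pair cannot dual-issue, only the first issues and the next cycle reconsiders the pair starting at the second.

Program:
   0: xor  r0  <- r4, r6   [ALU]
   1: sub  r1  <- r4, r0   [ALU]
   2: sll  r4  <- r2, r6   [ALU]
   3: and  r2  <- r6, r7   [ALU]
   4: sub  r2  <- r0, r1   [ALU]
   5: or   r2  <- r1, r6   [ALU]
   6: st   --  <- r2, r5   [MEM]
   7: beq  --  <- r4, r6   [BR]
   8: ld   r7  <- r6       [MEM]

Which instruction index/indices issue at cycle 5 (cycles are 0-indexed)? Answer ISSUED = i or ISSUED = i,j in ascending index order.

#0 head=0: xor.ALU i0 RAW r0
#1 head=1: sub.ALU+sll.ALU i1&i2 dual
#2 head=3: and.ALU i3 WAW r2
#3 head=4: sub.ALU i4 WAW r2
#4 head=5: or.ALU i5 RAW r2
#5 head=6: st.MEM i6 no-port MEM/BR
#6 head=7: beq.BR i7 no-port BR/MEM
#7 head=8: ld.MEM i8 tail

ISSUED = 6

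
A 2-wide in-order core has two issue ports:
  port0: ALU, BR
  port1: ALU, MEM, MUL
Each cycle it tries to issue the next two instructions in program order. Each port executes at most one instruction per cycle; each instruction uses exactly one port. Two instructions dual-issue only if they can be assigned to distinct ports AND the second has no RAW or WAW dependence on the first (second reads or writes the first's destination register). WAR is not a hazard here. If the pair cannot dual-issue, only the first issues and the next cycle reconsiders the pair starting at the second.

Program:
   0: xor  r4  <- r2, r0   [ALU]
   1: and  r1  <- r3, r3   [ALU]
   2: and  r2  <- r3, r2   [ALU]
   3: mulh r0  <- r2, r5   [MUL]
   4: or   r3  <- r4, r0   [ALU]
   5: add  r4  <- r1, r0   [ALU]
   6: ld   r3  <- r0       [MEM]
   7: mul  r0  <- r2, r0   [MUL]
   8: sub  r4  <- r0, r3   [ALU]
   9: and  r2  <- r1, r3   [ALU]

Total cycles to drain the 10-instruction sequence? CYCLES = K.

#0 head=0: xor and i0+i1 pair
#1 head=2: and i2 RAW r2
#2 head=3: mulh i3 RAW r0
#3 head=4: or add i4+i5 pair
#4 head=6: ld i6 no-port MEM/MUL
#5 head=7: mul i7 RAW r0
#6 head=8: sub and i8+i9 pair

CYCLES = 7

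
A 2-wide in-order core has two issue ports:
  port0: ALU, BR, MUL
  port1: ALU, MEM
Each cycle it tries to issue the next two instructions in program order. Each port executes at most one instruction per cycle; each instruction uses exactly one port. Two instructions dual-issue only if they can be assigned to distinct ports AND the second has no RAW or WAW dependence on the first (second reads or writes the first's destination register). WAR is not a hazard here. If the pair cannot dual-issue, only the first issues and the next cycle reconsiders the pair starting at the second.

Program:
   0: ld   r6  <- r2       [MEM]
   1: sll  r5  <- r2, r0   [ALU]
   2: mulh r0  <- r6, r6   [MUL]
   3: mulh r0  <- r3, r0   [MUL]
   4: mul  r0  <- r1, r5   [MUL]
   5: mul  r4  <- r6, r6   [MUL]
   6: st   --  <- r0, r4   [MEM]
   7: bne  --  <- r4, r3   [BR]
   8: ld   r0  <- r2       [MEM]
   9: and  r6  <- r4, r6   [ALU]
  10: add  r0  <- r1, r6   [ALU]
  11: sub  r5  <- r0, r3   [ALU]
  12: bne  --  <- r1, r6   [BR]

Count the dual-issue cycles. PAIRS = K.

t=0 i0/i1:ld.MEM sll.ALU ; dual
t=1 i2:mulh.MUL ; no-port MUL/MUL
t=2 i3:mulh.MUL ; no-port MUL/MUL
t=3 i4:mul.MUL ; no-port MUL/MUL
t=4 i5:mul.MUL ; RAW r4
t=5 i6/i7:st.MEM bne.BR ; dual
t=6 i8/i9:ld.MEM and.ALU ; dual
t=7 i10:add.ALU ; RAW r0
t=8 i11/i12:sub.ALU bne.BR ; dual

PAIRS = 4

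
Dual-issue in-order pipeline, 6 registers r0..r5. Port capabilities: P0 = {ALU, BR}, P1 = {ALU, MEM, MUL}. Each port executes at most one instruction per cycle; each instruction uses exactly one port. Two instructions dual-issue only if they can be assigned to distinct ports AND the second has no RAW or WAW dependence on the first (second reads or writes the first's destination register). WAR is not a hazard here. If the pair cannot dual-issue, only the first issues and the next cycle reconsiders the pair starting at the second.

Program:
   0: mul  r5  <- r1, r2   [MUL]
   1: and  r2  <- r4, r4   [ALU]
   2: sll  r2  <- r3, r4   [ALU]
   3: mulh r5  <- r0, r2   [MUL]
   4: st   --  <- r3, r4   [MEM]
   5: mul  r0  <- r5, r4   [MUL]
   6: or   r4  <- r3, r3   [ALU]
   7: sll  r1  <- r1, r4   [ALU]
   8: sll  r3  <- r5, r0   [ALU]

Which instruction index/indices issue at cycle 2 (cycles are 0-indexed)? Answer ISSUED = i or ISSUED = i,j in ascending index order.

ISSUED = 3

[0] i0&i1  mul.MUL;and.ALU  -- dual
[1] i2  sll.ALU  -- RAW r2
[2] i3  mulh.MUL  -- no-port MUL/MEM
[3] i4  st.MEM  -- no-port MEM/MUL
[4] i5&i6  mul.MUL;or.ALU  -- dual
[5] i7&i8  sll.ALU;sll.ALU  -- dual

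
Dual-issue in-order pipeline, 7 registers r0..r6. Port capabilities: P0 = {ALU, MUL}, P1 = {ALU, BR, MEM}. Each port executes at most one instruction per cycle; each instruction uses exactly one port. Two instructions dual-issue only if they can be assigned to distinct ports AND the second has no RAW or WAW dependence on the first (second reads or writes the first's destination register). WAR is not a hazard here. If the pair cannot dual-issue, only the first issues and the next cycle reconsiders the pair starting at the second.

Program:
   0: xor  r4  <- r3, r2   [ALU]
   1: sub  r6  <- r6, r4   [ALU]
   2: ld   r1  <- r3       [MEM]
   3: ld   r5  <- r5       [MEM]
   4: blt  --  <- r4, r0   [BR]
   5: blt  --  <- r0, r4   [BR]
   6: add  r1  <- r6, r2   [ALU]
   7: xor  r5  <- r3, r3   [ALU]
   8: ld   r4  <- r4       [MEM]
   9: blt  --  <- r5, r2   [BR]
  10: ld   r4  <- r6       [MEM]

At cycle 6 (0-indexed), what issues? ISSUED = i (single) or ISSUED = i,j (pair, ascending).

t=0 i0:xor.ALU ; RAW r4
t=1 i1+i2:sub.ALU/ld.MEM ; dual
t=2 i3:ld.MEM ; no-port MEM/BR
t=3 i4:blt.BR ; no-port BR/BR
t=4 i5+i6:blt.BR/add.ALU ; dual
t=5 i7+i8:xor.ALU/ld.MEM ; dual
t=6 i9:blt.BR ; no-port BR/MEM
t=7 i10:ld.MEM ; tail

ISSUED = 9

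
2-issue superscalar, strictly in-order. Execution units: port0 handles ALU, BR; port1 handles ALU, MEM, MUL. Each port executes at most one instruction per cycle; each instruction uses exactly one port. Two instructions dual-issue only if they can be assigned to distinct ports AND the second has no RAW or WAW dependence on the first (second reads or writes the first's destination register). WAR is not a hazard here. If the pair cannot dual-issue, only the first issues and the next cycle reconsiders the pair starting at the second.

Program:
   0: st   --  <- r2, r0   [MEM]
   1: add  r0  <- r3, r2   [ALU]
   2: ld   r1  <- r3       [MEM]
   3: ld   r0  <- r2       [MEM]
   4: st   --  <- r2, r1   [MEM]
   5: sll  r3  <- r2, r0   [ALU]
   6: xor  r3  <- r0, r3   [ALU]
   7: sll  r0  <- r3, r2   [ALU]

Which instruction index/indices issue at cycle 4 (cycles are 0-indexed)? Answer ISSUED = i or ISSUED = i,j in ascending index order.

ISSUED = 6

[0] i0/i1  st/add  -- pair
[1] i2  ld  -- no-port MEM/MEM
[2] i3  ld  -- no-port MEM/MEM
[3] i4/i5  st/sll  -- pair
[4] i6  xor  -- RAW r3
[5] i7  sll  -- tail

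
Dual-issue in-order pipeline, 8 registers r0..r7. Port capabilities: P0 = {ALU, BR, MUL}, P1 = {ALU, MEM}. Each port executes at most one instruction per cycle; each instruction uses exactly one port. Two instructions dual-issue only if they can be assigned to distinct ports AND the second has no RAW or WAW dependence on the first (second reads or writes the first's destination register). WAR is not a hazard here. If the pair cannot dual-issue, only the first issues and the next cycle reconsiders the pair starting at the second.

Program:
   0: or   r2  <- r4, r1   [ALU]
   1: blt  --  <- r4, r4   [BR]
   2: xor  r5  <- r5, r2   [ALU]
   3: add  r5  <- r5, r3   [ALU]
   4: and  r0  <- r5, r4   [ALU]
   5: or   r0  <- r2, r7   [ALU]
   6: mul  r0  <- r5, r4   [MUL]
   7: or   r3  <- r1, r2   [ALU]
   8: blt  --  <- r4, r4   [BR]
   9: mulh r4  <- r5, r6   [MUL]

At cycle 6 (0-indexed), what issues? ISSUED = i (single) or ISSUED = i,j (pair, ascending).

ISSUED = 8

  cy0 -> i0+i1 (or/blt) pair
  cy1 -> i2 (xor) RAW+WAW r5
  cy2 -> i3 (add) RAW r5
  cy3 -> i4 (and) WAW r0
  cy4 -> i5 (or) WAW r0
  cy5 -> i6+i7 (mul/or) pair
  cy6 -> i8 (blt) no-port BR/MUL
  cy7 -> i9 (mulh) tail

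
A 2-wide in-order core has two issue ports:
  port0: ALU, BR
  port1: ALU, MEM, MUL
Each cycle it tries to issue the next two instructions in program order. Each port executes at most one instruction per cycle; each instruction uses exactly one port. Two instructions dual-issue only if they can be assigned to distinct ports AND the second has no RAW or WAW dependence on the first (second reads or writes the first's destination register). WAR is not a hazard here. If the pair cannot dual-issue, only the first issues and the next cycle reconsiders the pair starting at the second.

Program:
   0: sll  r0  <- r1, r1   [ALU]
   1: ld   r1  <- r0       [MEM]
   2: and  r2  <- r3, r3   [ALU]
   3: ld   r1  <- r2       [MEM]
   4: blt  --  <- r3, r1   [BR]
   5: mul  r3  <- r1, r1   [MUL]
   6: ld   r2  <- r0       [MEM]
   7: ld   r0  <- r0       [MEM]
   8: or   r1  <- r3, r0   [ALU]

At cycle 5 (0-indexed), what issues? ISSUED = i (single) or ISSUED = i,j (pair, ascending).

  cy0 -> i0 (sll) RAW r0
  cy1 -> i1+i2 (ld;and) 2-wide
  cy2 -> i3 (ld) RAW r1
  cy3 -> i4+i5 (blt;mul) 2-wide
  cy4 -> i6 (ld) no-port MEM/MEM
  cy5 -> i7 (ld) RAW r0
  cy6 -> i8 (or) tail

ISSUED = 7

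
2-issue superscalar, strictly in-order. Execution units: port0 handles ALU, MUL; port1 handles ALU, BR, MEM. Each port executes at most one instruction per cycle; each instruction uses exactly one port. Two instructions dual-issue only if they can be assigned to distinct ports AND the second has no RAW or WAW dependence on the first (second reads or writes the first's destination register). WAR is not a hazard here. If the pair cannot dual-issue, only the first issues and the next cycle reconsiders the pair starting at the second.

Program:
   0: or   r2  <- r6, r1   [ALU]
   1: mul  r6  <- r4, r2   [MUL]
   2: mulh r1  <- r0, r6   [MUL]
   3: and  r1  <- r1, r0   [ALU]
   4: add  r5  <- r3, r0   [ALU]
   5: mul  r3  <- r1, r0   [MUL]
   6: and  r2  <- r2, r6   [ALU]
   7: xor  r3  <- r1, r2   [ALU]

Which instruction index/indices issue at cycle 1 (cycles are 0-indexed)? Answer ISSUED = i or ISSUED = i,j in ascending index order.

  cy0 -> i0 (or) RAW r2
  cy1 -> i1 (mul) no-port MUL/MUL
  cy2 -> i2 (mulh) RAW+WAW r1
  cy3 -> i3&i4 (and add) dual
  cy4 -> i5&i6 (mul and) dual
  cy5 -> i7 (xor) tail

ISSUED = 1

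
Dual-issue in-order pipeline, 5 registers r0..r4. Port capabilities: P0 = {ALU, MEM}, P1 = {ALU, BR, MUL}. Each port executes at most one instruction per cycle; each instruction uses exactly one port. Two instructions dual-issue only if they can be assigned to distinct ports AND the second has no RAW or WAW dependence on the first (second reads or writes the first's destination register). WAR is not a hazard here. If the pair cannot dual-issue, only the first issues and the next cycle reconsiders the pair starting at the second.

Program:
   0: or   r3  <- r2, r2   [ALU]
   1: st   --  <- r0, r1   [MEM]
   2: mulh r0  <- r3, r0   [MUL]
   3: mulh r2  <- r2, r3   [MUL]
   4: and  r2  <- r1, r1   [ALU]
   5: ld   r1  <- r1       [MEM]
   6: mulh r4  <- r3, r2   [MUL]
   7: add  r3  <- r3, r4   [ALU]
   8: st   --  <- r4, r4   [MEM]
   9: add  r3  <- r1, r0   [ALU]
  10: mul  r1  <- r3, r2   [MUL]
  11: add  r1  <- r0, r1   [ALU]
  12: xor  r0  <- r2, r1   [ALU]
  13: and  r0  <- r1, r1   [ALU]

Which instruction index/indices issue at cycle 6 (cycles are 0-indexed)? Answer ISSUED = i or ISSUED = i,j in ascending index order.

ISSUED = 9

c0: i0,i1 or.ALU/st.MEM  pair
c1: i2 mulh.MUL  no-port MUL/MUL
c2: i3 mulh.MUL  WAW r2
c3: i4,i5 and.ALU/ld.MEM  pair
c4: i6 mulh.MUL  RAW r4
c5: i7,i8 add.ALU/st.MEM  pair
c6: i9 add.ALU  RAW r3
c7: i10 mul.MUL  RAW+WAW r1
c8: i11 add.ALU  RAW r1
c9: i12 xor.ALU  WAW r0
c10: i13 and.ALU  tail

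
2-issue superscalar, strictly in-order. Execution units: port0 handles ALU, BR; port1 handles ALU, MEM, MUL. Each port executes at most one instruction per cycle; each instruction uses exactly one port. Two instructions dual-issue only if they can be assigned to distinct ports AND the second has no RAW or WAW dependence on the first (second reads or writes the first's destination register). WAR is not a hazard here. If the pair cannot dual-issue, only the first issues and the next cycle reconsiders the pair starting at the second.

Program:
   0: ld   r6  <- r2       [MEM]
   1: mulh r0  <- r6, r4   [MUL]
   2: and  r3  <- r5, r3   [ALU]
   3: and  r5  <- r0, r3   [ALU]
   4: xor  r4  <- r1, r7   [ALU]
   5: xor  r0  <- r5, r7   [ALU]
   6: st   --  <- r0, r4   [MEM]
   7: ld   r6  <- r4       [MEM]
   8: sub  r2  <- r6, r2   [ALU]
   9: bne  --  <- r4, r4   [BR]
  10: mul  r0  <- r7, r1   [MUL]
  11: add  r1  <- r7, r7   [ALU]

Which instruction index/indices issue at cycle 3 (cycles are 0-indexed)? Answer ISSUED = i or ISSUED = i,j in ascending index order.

c0: i0 ld  no-port MEM/MUL
c1: i1,i2 mulh and  dual
c2: i3,i4 and xor  dual
c3: i5 xor  RAW r0
c4: i6 st  no-port MEM/MEM
c5: i7 ld  RAW r6
c6: i8,i9 sub bne  dual
c7: i10,i11 mul add  dual

ISSUED = 5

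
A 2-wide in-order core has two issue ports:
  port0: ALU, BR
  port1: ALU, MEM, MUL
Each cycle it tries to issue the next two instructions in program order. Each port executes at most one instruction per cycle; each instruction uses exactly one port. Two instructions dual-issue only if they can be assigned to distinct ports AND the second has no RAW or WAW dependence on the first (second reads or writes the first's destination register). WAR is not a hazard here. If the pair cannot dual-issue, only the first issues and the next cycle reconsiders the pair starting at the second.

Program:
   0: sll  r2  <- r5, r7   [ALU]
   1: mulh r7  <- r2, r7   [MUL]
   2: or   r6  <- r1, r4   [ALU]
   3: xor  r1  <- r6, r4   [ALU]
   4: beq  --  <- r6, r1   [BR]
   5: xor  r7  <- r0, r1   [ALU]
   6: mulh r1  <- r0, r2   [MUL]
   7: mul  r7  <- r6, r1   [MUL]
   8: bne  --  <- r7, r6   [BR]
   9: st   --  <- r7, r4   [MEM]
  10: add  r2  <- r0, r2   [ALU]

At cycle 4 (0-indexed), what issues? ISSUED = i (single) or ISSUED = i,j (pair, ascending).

ISSUED = 6

c0: i0 sll.ALU  RAW r2
c1: i1+i2 mulh.MUL/or.ALU  2-wide
c2: i3 xor.ALU  RAW r1
c3: i4+i5 beq.BR/xor.ALU  2-wide
c4: i6 mulh.MUL  no-port MUL/MUL
c5: i7 mul.MUL  RAW r7
c6: i8+i9 bne.BR/st.MEM  2-wide
c7: i10 add.ALU  tail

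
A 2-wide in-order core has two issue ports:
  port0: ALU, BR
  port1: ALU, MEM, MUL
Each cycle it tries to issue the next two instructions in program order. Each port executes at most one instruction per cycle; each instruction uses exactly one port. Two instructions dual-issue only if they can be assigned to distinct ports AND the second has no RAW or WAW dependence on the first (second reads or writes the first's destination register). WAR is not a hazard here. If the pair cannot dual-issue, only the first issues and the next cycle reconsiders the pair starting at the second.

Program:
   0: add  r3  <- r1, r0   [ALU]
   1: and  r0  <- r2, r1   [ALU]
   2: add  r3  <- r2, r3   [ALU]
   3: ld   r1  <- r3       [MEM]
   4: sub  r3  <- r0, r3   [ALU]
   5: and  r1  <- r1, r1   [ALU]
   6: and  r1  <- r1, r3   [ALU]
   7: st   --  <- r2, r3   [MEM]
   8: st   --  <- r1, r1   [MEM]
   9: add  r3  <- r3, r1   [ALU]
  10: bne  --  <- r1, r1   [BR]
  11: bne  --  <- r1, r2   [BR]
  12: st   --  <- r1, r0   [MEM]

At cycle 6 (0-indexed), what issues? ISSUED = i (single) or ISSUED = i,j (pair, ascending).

0. add.ALU/and.ALU @i0+i1  | dual
1. add.ALU @i2  | RAW r3
2. ld.MEM/sub.ALU @i3+i4  | dual
3. and.ALU @i5  | RAW+WAW r1
4. and.ALU/st.MEM @i6+i7  | dual
5. st.MEM/add.ALU @i8+i9  | dual
6. bne.BR @i10  | no-port BR/BR
7. bne.BR/st.MEM @i11+i12  | dual

ISSUED = 10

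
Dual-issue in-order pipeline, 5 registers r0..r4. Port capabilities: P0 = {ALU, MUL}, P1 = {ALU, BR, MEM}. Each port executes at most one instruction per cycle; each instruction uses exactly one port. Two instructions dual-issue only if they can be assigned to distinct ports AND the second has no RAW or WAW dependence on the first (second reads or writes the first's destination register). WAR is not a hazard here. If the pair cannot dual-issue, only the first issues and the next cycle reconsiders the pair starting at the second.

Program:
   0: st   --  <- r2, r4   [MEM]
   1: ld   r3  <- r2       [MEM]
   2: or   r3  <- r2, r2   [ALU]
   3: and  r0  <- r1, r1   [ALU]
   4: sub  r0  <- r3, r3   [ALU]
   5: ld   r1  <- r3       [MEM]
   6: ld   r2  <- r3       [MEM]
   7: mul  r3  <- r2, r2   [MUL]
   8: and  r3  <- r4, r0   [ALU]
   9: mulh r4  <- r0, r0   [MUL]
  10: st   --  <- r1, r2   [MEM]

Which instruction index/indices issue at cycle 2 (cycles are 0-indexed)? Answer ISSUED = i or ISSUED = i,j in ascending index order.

[0] i0  st.MEM  -- no-port MEM/MEM
[1] i1  ld.MEM  -- WAW r3
[2] i2,i3  or.ALU+and.ALU  -- 2-wide
[3] i4,i5  sub.ALU+ld.MEM  -- 2-wide
[4] i6  ld.MEM  -- RAW r2
[5] i7  mul.MUL  -- WAW r3
[6] i8,i9  and.ALU+mulh.MUL  -- 2-wide
[7] i10  st.MEM  -- tail

ISSUED = 2,3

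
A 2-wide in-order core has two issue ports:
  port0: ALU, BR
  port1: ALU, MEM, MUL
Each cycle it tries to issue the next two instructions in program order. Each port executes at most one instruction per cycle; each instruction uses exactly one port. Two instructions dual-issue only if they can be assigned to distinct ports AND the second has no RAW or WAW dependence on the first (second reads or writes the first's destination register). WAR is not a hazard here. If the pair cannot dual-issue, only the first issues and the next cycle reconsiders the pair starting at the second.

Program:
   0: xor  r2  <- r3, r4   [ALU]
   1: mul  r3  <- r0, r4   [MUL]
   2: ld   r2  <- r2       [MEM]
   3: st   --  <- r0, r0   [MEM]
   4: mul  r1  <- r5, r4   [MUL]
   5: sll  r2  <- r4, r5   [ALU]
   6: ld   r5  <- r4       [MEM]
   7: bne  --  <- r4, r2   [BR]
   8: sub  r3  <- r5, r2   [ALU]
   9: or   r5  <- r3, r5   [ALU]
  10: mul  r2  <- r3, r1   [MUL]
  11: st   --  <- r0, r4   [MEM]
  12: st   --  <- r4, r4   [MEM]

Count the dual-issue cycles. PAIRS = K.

c0: i0+i1 xor.ALU+mul.MUL  pair
c1: i2 ld.MEM  no-port MEM/MEM
c2: i3 st.MEM  no-port MEM/MUL
c3: i4+i5 mul.MUL+sll.ALU  pair
c4: i6+i7 ld.MEM+bne.BR  pair
c5: i8 sub.ALU  RAW r3
c6: i9+i10 or.ALU+mul.MUL  pair
c7: i11 st.MEM  no-port MEM/MEM
c8: i12 st.MEM  tail

PAIRS = 4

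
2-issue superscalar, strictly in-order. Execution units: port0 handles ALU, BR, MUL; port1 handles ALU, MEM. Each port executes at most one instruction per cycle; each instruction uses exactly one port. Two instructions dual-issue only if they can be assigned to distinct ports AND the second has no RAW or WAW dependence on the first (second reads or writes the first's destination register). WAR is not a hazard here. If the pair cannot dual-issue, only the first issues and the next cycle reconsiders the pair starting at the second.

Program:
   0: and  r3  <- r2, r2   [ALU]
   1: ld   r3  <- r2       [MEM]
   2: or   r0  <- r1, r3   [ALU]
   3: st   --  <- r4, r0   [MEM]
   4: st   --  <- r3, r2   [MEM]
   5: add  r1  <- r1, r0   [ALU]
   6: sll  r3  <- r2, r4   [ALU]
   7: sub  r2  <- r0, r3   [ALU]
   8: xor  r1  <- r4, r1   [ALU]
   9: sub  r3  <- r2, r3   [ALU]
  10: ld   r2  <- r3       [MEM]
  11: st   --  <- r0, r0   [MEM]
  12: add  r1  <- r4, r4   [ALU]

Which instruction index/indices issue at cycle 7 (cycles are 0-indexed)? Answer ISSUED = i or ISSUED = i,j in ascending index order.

ISSUED = 9

0. and @i0  | WAW r3
1. ld @i1  | RAW r3
2. or @i2  | RAW r0
3. st @i3  | no-port MEM/MEM
4. st add @i4+i5  | pair
5. sll @i6  | RAW r3
6. sub xor @i7+i8  | pair
7. sub @i9  | RAW r3
8. ld @i10  | no-port MEM/MEM
9. st add @i11+i12  | pair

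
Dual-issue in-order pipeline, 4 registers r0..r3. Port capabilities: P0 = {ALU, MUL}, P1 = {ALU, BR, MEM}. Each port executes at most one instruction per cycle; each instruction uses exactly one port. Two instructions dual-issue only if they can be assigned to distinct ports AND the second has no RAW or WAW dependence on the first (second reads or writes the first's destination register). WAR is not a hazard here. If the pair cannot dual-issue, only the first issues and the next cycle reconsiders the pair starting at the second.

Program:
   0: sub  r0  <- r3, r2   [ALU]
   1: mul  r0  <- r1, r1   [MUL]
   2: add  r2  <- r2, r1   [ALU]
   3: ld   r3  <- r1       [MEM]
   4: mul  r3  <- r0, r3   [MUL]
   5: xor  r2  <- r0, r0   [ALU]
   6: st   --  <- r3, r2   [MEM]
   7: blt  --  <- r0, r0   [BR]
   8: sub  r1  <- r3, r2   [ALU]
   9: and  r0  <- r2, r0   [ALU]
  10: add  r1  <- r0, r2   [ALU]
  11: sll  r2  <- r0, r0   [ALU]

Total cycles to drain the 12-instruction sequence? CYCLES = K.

0. sub @i0  | WAW r0
1. mul;add @i1&i2  | 2-wide
2. ld @i3  | RAW+WAW r3
3. mul;xor @i4&i5  | 2-wide
4. st @i6  | no-port MEM/BR
5. blt;sub @i7&i8  | 2-wide
6. and @i9  | RAW r0
7. add;sll @i10&i11  | 2-wide

CYCLES = 8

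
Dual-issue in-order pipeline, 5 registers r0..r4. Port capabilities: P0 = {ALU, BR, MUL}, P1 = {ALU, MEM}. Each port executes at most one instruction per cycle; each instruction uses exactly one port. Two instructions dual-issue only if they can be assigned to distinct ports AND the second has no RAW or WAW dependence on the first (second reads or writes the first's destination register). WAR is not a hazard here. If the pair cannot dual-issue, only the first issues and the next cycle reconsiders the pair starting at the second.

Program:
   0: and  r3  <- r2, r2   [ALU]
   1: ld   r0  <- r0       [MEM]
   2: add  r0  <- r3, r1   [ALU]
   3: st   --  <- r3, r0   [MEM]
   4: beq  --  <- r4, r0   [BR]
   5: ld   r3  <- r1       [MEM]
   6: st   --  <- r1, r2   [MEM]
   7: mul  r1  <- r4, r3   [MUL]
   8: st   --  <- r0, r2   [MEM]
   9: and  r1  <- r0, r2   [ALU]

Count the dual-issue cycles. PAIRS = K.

PAIRS = 4

  cy0 -> i0,i1 (and.ALU;ld.MEM) pair
  cy1 -> i2 (add.ALU) RAW r0
  cy2 -> i3,i4 (st.MEM;beq.BR) pair
  cy3 -> i5 (ld.MEM) no-port MEM/MEM
  cy4 -> i6,i7 (st.MEM;mul.MUL) pair
  cy5 -> i8,i9 (st.MEM;and.ALU) pair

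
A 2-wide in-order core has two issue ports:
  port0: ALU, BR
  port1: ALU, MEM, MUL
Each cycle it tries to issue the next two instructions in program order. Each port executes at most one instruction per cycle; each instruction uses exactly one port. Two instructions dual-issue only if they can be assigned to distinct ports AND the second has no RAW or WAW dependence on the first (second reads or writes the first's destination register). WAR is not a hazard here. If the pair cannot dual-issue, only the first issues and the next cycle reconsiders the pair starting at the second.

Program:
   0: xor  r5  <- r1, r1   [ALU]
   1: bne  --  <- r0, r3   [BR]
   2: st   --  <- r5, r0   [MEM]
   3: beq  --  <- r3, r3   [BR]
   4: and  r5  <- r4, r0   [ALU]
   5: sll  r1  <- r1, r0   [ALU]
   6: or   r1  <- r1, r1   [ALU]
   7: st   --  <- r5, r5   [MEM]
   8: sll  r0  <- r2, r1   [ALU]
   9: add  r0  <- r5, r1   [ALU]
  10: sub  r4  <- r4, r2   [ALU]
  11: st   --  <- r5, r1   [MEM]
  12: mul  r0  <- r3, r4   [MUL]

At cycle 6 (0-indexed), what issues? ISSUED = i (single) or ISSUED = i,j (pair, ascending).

[0] i0&i1  xor bne  -- dual
[1] i2&i3  st beq  -- dual
[2] i4&i5  and sll  -- dual
[3] i6&i7  or st  -- dual
[4] i8  sll  -- WAW r0
[5] i9&i10  add sub  -- dual
[6] i11  st  -- no-port MEM/MUL
[7] i12  mul  -- tail

ISSUED = 11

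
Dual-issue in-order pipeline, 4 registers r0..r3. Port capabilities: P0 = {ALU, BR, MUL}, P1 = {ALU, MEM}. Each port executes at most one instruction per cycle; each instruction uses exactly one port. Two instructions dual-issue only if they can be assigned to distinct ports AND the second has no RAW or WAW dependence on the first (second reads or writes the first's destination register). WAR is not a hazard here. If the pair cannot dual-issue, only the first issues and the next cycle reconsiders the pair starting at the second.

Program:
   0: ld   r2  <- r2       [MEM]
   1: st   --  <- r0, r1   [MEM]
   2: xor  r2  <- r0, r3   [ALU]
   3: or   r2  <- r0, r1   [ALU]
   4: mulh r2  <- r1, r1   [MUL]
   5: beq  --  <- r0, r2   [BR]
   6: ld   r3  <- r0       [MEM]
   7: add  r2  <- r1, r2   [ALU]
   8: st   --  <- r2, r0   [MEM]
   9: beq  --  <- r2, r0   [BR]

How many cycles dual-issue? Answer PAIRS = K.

  cy0 -> i0 (ld) no-port MEM/MEM
  cy1 -> i1/i2 (st xor) pair
  cy2 -> i3 (or) WAW r2
  cy3 -> i4 (mulh) no-port MUL/BR
  cy4 -> i5/i6 (beq ld) pair
  cy5 -> i7 (add) RAW r2
  cy6 -> i8/i9 (st beq) pair

PAIRS = 3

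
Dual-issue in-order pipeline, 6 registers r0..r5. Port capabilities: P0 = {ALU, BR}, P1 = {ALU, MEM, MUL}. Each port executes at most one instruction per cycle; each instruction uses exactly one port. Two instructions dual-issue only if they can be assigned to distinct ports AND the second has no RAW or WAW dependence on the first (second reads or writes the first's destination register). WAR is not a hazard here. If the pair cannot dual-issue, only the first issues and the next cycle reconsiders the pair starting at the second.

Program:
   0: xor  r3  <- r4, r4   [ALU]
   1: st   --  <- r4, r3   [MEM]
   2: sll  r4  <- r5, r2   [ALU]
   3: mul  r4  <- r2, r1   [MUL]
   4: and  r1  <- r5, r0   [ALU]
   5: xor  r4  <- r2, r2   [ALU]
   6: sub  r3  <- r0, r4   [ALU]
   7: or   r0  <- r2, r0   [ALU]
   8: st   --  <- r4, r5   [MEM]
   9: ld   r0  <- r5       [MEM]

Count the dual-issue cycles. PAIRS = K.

PAIRS = 3

[0] i0  xor  -- RAW r3
[1] i1/i2  st+sll  -- dual
[2] i3/i4  mul+and  -- dual
[3] i5  xor  -- RAW r4
[4] i6/i7  sub+or  -- dual
[5] i8  st  -- no-port MEM/MEM
[6] i9  ld  -- tail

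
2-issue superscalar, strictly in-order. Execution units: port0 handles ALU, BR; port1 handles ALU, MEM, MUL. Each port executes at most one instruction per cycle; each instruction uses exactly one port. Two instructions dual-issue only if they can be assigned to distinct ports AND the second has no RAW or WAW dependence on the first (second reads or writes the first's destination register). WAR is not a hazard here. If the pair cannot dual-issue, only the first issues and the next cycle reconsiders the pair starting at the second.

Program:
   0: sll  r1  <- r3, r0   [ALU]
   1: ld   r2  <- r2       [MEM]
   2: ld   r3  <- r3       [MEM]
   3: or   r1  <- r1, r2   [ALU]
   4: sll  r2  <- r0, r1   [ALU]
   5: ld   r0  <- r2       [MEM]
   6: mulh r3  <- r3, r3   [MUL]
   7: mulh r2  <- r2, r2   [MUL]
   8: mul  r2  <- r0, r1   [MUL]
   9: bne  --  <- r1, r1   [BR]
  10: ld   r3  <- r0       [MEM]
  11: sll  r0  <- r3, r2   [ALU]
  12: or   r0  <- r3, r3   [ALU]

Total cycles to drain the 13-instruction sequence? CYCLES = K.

CYCLES = 10

#0 head=0: sll.ALU/ld.MEM i0,i1 2-wide
#1 head=2: ld.MEM/or.ALU i2,i3 2-wide
#2 head=4: sll.ALU i4 RAW r2
#3 head=5: ld.MEM i5 no-port MEM/MUL
#4 head=6: mulh.MUL i6 no-port MUL/MUL
#5 head=7: mulh.MUL i7 no-port MUL/MUL
#6 head=8: mul.MUL/bne.BR i8,i9 2-wide
#7 head=10: ld.MEM i10 RAW r3
#8 head=11: sll.ALU i11 WAW r0
#9 head=12: or.ALU i12 tail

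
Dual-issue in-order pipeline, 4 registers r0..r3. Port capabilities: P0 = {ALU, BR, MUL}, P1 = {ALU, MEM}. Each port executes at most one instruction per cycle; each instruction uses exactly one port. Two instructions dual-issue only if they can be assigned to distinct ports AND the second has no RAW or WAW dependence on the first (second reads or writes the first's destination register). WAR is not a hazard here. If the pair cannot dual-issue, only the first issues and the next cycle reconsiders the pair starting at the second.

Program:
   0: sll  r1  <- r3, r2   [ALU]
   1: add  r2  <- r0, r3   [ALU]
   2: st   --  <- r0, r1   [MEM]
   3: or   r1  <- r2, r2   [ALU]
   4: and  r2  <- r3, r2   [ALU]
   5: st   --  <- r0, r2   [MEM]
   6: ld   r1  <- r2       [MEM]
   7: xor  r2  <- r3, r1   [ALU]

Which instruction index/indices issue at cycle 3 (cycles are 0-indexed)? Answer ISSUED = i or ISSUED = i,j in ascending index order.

ISSUED = 5

[0] i0&i1  sll add  -- pair
[1] i2&i3  st or  -- pair
[2] i4  and  -- RAW r2
[3] i5  st  -- no-port MEM/MEM
[4] i6  ld  -- RAW r1
[5] i7  xor  -- tail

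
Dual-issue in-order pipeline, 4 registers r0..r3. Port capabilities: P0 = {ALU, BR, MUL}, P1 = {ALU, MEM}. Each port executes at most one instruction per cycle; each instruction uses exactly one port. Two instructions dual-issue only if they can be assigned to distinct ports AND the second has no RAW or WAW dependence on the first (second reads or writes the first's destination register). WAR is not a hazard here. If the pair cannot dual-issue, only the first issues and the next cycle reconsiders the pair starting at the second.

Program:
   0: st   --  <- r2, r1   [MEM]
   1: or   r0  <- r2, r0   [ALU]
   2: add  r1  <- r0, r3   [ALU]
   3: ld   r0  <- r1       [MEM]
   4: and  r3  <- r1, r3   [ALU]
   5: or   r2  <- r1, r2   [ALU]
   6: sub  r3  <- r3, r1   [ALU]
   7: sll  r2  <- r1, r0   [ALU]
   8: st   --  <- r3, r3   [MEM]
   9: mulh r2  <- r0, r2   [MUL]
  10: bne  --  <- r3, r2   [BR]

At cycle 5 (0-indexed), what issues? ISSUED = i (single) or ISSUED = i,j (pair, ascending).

0. st.MEM;or.ALU @i0/i1  | 2-wide
1. add.ALU @i2  | RAW r1
2. ld.MEM;and.ALU @i3/i4  | 2-wide
3. or.ALU;sub.ALU @i5/i6  | 2-wide
4. sll.ALU;st.MEM @i7/i8  | 2-wide
5. mulh.MUL @i9  | no-port MUL/BR
6. bne.BR @i10  | tail

ISSUED = 9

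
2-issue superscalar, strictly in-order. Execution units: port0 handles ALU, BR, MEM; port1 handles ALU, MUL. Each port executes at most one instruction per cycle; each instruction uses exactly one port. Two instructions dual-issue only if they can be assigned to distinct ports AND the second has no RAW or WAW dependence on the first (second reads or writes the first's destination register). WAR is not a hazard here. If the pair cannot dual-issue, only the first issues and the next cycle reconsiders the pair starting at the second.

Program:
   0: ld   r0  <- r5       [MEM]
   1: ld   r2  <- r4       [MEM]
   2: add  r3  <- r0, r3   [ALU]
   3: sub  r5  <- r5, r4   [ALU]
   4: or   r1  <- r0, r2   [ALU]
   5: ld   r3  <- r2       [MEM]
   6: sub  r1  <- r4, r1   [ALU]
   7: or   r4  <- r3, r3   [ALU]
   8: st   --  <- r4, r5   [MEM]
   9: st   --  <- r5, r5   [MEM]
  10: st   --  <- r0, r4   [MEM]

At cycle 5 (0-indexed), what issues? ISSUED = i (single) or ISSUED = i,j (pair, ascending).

ISSUED = 8

[0] i0  ld  -- no-port MEM/MEM
[1] i1+i2  ld/add  -- pair
[2] i3+i4  sub/or  -- pair
[3] i5+i6  ld/sub  -- pair
[4] i7  or  -- RAW r4
[5] i8  st  -- no-port MEM/MEM
[6] i9  st  -- no-port MEM/MEM
[7] i10  st  -- tail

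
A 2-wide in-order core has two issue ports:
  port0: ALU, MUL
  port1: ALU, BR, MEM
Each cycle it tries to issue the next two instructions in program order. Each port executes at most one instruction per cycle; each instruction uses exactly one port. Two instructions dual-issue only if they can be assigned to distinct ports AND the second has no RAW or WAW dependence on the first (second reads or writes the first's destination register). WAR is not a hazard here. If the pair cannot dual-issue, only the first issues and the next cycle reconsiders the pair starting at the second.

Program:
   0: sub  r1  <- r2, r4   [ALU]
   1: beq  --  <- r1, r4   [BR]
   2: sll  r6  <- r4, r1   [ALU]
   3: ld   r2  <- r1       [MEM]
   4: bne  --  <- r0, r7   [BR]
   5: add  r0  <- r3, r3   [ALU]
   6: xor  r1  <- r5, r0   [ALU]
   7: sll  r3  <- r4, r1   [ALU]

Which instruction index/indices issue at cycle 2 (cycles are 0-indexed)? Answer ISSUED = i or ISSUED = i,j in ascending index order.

ISSUED = 3

t=0 i0:sub.ALU ; RAW r1
t=1 i1,i2:beq.BR/sll.ALU ; 2-wide
t=2 i3:ld.MEM ; no-port MEM/BR
t=3 i4,i5:bne.BR/add.ALU ; 2-wide
t=4 i6:xor.ALU ; RAW r1
t=5 i7:sll.ALU ; tail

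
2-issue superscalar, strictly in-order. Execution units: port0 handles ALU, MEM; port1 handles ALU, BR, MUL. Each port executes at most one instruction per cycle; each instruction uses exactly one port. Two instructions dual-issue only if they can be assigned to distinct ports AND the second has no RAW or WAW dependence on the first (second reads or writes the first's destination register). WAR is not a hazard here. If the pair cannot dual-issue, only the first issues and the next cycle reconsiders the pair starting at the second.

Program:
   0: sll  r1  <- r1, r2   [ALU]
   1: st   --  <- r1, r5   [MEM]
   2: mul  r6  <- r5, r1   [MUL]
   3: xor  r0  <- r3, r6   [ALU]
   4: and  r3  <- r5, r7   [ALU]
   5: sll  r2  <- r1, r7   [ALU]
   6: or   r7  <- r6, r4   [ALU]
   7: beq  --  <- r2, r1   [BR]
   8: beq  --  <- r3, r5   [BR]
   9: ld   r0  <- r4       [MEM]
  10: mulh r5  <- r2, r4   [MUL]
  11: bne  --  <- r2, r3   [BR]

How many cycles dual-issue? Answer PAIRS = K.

PAIRS = 4

0. sll.ALU @i0  | RAW r1
1. st.MEM mul.MUL @i1+i2  | pair
2. xor.ALU and.ALU @i3+i4  | pair
3. sll.ALU or.ALU @i5+i6  | pair
4. beq.BR @i7  | no-port BR/BR
5. beq.BR ld.MEM @i8+i9  | pair
6. mulh.MUL @i10  | no-port MUL/BR
7. bne.BR @i11  | tail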